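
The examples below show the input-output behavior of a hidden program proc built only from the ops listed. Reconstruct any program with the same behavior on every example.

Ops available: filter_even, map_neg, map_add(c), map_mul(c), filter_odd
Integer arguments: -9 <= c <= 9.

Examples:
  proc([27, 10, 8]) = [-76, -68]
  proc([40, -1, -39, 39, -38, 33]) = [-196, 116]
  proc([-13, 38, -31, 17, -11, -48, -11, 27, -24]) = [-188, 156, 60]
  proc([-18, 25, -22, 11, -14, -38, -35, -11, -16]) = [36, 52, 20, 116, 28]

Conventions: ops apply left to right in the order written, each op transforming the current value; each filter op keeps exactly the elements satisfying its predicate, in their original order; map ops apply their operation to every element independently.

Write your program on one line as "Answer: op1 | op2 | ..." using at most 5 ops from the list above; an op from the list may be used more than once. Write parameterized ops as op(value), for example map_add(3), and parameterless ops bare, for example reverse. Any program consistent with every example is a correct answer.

map_add(7) | filter_odd | map_add(2) | map_mul(-4)

Check, running the answer program on each example:
  [27, 10, 8] -> [34, 17, 15] -> [17, 15] -> [19, 17] -> [-76, -68]
  [40, -1, -39, 39, -38, 33] -> [47, 6, -32, 46, -31, 40] -> [47, -31] -> [49, -29] -> [-196, 116]
  [-13, 38, -31, 17, -11, -48, -11, 27, -24] -> [-6, 45, -24, 24, -4, -41, -4, 34, -17] -> [45, -41, -17] -> [47, -39, -15] -> [-188, 156, 60]
  [-18, 25, -22, 11, -14, -38, -35, -11, -16] -> [-11, 32, -15, 18, -7, -31, -28, -4, -9] -> [-11, -15, -7, -31, -9] -> [-9, -13, -5, -29, -7] -> [36, 52, 20, 116, 28]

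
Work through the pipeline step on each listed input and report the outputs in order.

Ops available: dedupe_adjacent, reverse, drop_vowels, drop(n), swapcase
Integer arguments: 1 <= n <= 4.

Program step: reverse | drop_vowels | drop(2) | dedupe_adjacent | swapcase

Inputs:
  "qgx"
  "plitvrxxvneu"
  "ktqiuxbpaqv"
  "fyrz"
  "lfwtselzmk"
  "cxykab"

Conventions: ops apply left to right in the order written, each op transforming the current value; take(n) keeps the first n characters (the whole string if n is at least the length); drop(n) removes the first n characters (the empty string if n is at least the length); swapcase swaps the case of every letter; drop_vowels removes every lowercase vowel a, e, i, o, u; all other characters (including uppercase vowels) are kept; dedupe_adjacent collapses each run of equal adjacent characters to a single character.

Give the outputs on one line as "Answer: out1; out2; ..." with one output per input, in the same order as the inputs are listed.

Execution, op by op:
  "qgx" -> "xgq" -> "xgq" -> "q" -> "q" -> "Q"
  "plitvrxxvneu" -> "uenvxxrvtilp" -> "nvxxrvtlp" -> "xxrvtlp" -> "xrvtlp" -> "XRVTLP"
  "ktqiuxbpaqv" -> "vqapbxuiqtk" -> "vqpbxqtk" -> "pbxqtk" -> "pbxqtk" -> "PBXQTK"
  "fyrz" -> "zryf" -> "zryf" -> "yf" -> "yf" -> "YF"
  "lfwtselzmk" -> "kmzlestwfl" -> "kmzlstwfl" -> "zlstwfl" -> "zlstwfl" -> "ZLSTWFL"
  "cxykab" -> "bakyxc" -> "bkyxc" -> "yxc" -> "yxc" -> "YXC"

"Q"; "XRVTLP"; "PBXQTK"; "YF"; "ZLSTWFL"; "YXC"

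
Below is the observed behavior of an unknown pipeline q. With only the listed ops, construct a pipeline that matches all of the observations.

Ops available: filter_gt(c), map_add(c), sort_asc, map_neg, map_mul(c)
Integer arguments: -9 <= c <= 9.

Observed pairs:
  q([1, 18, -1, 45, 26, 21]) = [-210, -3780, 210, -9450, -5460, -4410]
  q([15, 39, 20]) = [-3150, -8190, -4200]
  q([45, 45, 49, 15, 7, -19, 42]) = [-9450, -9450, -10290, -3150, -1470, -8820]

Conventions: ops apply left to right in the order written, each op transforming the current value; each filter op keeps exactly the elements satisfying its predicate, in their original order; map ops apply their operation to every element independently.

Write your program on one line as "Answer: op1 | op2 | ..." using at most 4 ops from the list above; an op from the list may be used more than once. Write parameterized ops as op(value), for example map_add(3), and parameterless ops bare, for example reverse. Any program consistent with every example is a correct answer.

map_mul(7) | filter_gt(-9) | map_mul(-5) | map_mul(6)

Check, running the answer program on each example:
  [1, 18, -1, 45, 26, 21] -> [7, 126, -7, 315, 182, 147] -> [7, 126, -7, 315, 182, 147] -> [-35, -630, 35, -1575, -910, -735] -> [-210, -3780, 210, -9450, -5460, -4410]
  [15, 39, 20] -> [105, 273, 140] -> [105, 273, 140] -> [-525, -1365, -700] -> [-3150, -8190, -4200]
  [45, 45, 49, 15, 7, -19, 42] -> [315, 315, 343, 105, 49, -133, 294] -> [315, 315, 343, 105, 49, 294] -> [-1575, -1575, -1715, -525, -245, -1470] -> [-9450, -9450, -10290, -3150, -1470, -8820]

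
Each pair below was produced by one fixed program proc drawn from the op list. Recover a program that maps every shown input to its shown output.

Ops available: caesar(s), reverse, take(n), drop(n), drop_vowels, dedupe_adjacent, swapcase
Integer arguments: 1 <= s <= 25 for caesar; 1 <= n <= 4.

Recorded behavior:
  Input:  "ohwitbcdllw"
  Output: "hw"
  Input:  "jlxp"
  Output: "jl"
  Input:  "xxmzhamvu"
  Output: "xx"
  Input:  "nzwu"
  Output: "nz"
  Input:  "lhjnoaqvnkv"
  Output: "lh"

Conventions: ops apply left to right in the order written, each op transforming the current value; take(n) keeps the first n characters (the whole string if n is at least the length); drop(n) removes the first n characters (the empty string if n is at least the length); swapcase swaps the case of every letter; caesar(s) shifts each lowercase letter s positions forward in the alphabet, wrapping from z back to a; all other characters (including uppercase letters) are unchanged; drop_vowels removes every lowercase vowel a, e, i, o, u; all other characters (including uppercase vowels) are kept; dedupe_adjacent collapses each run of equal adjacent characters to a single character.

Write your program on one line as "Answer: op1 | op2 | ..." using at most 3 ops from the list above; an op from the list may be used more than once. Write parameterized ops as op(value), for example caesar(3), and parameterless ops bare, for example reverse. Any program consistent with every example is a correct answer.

drop_vowels | take(2)

Check, running the answer program on each example:
  "ohwitbcdllw" -> "hwtbcdllw" -> "hw"
  "jlxp" -> "jlxp" -> "jl"
  "xxmzhamvu" -> "xxmzhmv" -> "xx"
  "nzwu" -> "nzw" -> "nz"
  "lhjnoaqvnkv" -> "lhjnqvnkv" -> "lh"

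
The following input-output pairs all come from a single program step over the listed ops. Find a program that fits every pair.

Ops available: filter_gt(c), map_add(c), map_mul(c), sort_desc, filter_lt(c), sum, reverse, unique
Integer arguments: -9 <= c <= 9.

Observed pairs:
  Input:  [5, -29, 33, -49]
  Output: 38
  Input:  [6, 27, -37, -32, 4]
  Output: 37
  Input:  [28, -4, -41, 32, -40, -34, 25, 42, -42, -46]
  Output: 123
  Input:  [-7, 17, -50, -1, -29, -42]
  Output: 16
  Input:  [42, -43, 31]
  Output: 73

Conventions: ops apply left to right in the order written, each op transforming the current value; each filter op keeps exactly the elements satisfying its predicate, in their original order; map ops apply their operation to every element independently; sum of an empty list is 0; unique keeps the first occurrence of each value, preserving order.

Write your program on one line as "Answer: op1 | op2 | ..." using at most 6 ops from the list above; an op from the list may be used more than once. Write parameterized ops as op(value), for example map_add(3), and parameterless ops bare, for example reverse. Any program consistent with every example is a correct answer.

map_add(1) | filter_gt(-4) | map_add(-1) | reverse | sum

Check, running the answer program on each example:
  [5, -29, 33, -49] -> [6, -28, 34, -48] -> [6, 34] -> [5, 33] -> [33, 5] -> 38
  [6, 27, -37, -32, 4] -> [7, 28, -36, -31, 5] -> [7, 28, 5] -> [6, 27, 4] -> [4, 27, 6] -> 37
  [28, -4, -41, 32, -40, -34, 25, 42, -42, -46] -> [29, -3, -40, 33, -39, -33, 26, 43, -41, -45] -> [29, -3, 33, 26, 43] -> [28, -4, 32, 25, 42] -> [42, 25, 32, -4, 28] -> 123
  [-7, 17, -50, -1, -29, -42] -> [-6, 18, -49, 0, -28, -41] -> [18, 0] -> [17, -1] -> [-1, 17] -> 16
  [42, -43, 31] -> [43, -42, 32] -> [43, 32] -> [42, 31] -> [31, 42] -> 73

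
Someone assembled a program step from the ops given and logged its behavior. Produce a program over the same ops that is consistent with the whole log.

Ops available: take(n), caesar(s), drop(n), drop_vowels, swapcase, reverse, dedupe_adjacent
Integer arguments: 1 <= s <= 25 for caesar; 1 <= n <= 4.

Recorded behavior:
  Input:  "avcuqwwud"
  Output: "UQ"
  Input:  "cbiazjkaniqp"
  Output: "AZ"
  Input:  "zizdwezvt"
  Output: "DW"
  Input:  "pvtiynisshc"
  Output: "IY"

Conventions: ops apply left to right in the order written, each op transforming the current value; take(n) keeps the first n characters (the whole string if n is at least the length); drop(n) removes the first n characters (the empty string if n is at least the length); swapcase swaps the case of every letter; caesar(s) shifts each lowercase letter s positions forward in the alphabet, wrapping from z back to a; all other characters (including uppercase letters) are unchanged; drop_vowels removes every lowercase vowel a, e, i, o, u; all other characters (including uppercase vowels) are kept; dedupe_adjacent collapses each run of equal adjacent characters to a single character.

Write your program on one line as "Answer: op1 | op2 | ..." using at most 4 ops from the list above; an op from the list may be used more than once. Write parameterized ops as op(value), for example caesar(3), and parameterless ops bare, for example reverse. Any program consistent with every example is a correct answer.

dedupe_adjacent | swapcase | drop(3) | take(2)

Check, running the answer program on each example:
  "avcuqwwud" -> "avcuqwud" -> "AVCUQWUD" -> "UQWUD" -> "UQ"
  "cbiazjkaniqp" -> "cbiazjkaniqp" -> "CBIAZJKANIQP" -> "AZJKANIQP" -> "AZ"
  "zizdwezvt" -> "zizdwezvt" -> "ZIZDWEZVT" -> "DWEZVT" -> "DW"
  "pvtiynisshc" -> "pvtiynishc" -> "PVTIYNISHC" -> "IYNISHC" -> "IY"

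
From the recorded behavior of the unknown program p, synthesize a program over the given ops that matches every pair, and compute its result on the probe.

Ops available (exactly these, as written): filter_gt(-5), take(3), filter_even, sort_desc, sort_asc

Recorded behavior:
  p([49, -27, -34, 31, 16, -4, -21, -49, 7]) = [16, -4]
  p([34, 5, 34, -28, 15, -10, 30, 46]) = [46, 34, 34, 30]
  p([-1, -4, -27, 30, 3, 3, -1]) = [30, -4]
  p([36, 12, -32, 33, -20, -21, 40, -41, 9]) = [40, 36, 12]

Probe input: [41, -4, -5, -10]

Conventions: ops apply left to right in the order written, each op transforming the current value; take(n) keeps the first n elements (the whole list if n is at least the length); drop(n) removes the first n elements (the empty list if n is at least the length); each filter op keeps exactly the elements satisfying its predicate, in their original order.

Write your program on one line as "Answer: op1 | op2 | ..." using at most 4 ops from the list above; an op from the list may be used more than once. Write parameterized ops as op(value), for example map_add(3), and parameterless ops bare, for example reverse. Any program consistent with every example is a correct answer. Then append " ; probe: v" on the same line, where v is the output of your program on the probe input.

sort_desc | filter_gt(-5) | filter_even ; probe: [-4]

Check, running the answer program on each example:
  [49, -27, -34, 31, 16, -4, -21, -49, 7] -> [49, 31, 16, 7, -4, -21, -27, -34, -49] -> [49, 31, 16, 7, -4] -> [16, -4]
  [34, 5, 34, -28, 15, -10, 30, 46] -> [46, 34, 34, 30, 15, 5, -10, -28] -> [46, 34, 34, 30, 15, 5] -> [46, 34, 34, 30]
  [-1, -4, -27, 30, 3, 3, -1] -> [30, 3, 3, -1, -1, -4, -27] -> [30, 3, 3, -1, -1, -4] -> [30, -4]
  [36, 12, -32, 33, -20, -21, 40, -41, 9] -> [40, 36, 33, 12, 9, -20, -21, -32, -41] -> [40, 36, 33, 12, 9] -> [40, 36, 12]
  probe: [41, -4, -5, -10] -> [41, -4, -5, -10] -> [41, -4] -> [-4]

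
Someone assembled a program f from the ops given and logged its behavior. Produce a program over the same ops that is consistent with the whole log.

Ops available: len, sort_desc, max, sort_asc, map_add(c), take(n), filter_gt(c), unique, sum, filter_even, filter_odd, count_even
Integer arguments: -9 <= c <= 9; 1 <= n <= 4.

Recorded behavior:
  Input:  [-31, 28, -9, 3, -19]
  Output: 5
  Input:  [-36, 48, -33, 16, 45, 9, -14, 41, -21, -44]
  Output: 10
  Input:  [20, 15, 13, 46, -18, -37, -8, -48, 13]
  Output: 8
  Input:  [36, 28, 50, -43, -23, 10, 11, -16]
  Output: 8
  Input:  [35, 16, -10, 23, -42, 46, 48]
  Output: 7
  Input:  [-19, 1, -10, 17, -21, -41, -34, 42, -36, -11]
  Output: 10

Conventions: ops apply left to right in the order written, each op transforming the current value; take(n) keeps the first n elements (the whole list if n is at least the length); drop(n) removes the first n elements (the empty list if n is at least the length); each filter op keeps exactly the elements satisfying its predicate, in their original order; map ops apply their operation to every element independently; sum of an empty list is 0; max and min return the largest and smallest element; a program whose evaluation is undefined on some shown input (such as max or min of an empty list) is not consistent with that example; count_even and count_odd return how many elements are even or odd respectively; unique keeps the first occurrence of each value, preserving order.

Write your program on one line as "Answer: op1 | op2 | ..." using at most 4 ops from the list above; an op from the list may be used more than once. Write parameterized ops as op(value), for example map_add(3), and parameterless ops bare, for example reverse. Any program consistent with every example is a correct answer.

sort_desc | map_add(-2) | unique | len

Check, running the answer program on each example:
  [-31, 28, -9, 3, -19] -> [28, 3, -9, -19, -31] -> [26, 1, -11, -21, -33] -> [26, 1, -11, -21, -33] -> 5
  [-36, 48, -33, 16, 45, 9, -14, 41, -21, -44] -> [48, 45, 41, 16, 9, -14, -21, -33, -36, -44] -> [46, 43, 39, 14, 7, -16, -23, -35, -38, -46] -> [46, 43, 39, 14, 7, -16, -23, -35, -38, -46] -> 10
  [20, 15, 13, 46, -18, -37, -8, -48, 13] -> [46, 20, 15, 13, 13, -8, -18, -37, -48] -> [44, 18, 13, 11, 11, -10, -20, -39, -50] -> [44, 18, 13, 11, -10, -20, -39, -50] -> 8
  [36, 28, 50, -43, -23, 10, 11, -16] -> [50, 36, 28, 11, 10, -16, -23, -43] -> [48, 34, 26, 9, 8, -18, -25, -45] -> [48, 34, 26, 9, 8, -18, -25, -45] -> 8
  [35, 16, -10, 23, -42, 46, 48] -> [48, 46, 35, 23, 16, -10, -42] -> [46, 44, 33, 21, 14, -12, -44] -> [46, 44, 33, 21, 14, -12, -44] -> 7
  [-19, 1, -10, 17, -21, -41, -34, 42, -36, -11] -> [42, 17, 1, -10, -11, -19, -21, -34, -36, -41] -> [40, 15, -1, -12, -13, -21, -23, -36, -38, -43] -> [40, 15, -1, -12, -13, -21, -23, -36, -38, -43] -> 10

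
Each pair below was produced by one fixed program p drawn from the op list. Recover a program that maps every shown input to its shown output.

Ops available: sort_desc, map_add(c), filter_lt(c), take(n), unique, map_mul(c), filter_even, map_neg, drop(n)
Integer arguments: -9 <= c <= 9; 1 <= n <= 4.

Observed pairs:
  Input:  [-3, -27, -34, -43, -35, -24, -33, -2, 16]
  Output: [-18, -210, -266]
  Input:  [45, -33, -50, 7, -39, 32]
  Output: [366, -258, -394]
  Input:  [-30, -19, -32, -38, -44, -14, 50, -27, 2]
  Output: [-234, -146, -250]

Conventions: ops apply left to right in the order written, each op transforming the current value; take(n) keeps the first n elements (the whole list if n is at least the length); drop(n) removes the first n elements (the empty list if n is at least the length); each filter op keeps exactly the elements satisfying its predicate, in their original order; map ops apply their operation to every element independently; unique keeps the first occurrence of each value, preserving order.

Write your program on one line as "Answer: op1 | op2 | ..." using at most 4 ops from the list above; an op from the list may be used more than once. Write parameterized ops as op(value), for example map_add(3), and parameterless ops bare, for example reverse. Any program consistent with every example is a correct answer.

take(3) | map_mul(8) | map_add(6)

Check, running the answer program on each example:
  [-3, -27, -34, -43, -35, -24, -33, -2, 16] -> [-3, -27, -34] -> [-24, -216, -272] -> [-18, -210, -266]
  [45, -33, -50, 7, -39, 32] -> [45, -33, -50] -> [360, -264, -400] -> [366, -258, -394]
  [-30, -19, -32, -38, -44, -14, 50, -27, 2] -> [-30, -19, -32] -> [-240, -152, -256] -> [-234, -146, -250]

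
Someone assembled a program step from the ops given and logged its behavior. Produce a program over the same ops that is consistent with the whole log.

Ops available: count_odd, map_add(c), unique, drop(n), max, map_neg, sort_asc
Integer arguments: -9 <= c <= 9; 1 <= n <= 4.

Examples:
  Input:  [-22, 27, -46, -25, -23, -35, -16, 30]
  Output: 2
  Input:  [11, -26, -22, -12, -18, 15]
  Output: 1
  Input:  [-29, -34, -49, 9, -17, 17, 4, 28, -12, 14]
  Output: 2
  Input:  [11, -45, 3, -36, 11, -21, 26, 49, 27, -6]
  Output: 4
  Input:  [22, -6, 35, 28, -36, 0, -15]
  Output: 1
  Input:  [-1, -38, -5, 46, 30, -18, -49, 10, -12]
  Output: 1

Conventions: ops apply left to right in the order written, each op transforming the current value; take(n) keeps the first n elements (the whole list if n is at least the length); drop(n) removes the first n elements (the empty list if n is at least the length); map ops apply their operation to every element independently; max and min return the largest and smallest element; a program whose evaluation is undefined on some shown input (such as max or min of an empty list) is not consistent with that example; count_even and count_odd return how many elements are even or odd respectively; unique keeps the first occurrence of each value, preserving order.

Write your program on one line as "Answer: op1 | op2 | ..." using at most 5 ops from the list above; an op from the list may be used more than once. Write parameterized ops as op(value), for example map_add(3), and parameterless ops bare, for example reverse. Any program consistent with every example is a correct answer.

map_neg | drop(4) | map_neg | sort_asc | count_odd

Check, running the answer program on each example:
  [-22, 27, -46, -25, -23, -35, -16, 30] -> [22, -27, 46, 25, 23, 35, 16, -30] -> [23, 35, 16, -30] -> [-23, -35, -16, 30] -> [-35, -23, -16, 30] -> 2
  [11, -26, -22, -12, -18, 15] -> [-11, 26, 22, 12, 18, -15] -> [18, -15] -> [-18, 15] -> [-18, 15] -> 1
  [-29, -34, -49, 9, -17, 17, 4, 28, -12, 14] -> [29, 34, 49, -9, 17, -17, -4, -28, 12, -14] -> [17, -17, -4, -28, 12, -14] -> [-17, 17, 4, 28, -12, 14] -> [-17, -12, 4, 14, 17, 28] -> 2
  [11, -45, 3, -36, 11, -21, 26, 49, 27, -6] -> [-11, 45, -3, 36, -11, 21, -26, -49, -27, 6] -> [-11, 21, -26, -49, -27, 6] -> [11, -21, 26, 49, 27, -6] -> [-21, -6, 11, 26, 27, 49] -> 4
  [22, -6, 35, 28, -36, 0, -15] -> [-22, 6, -35, -28, 36, 0, 15] -> [36, 0, 15] -> [-36, 0, -15] -> [-36, -15, 0] -> 1
  [-1, -38, -5, 46, 30, -18, -49, 10, -12] -> [1, 38, 5, -46, -30, 18, 49, -10, 12] -> [-30, 18, 49, -10, 12] -> [30, -18, -49, 10, -12] -> [-49, -18, -12, 10, 30] -> 1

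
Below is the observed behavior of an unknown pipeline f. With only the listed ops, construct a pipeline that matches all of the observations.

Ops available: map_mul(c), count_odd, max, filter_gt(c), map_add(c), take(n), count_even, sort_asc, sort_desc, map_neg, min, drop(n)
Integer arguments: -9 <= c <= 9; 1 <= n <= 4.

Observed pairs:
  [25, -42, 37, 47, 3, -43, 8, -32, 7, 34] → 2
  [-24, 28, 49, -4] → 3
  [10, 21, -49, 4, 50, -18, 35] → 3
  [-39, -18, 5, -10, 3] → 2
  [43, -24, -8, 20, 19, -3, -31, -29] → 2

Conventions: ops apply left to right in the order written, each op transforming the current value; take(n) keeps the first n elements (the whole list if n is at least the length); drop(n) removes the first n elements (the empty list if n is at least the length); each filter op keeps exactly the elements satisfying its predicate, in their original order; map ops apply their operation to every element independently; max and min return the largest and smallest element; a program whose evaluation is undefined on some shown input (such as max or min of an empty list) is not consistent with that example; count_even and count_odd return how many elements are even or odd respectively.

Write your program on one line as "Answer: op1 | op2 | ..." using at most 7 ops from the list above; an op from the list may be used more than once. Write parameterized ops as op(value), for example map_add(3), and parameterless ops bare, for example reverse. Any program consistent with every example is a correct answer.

map_neg | map_add(-2) | sort_desc | take(4) | map_neg | count_even

Check, running the answer program on each example:
  [25, -42, 37, 47, 3, -43, 8, -32, 7, 34] -> [-25, 42, -37, -47, -3, 43, -8, 32, -7, -34] -> [-27, 40, -39, -49, -5, 41, -10, 30, -9, -36] -> [41, 40, 30, -5, -9, -10, -27, -36, -39, -49] -> [41, 40, 30, -5] -> [-41, -40, -30, 5] -> 2
  [-24, 28, 49, -4] -> [24, -28, -49, 4] -> [22, -30, -51, 2] -> [22, 2, -30, -51] -> [22, 2, -30, -51] -> [-22, -2, 30, 51] -> 3
  [10, 21, -49, 4, 50, -18, 35] -> [-10, -21, 49, -4, -50, 18, -35] -> [-12, -23, 47, -6, -52, 16, -37] -> [47, 16, -6, -12, -23, -37, -52] -> [47, 16, -6, -12] -> [-47, -16, 6, 12] -> 3
  [-39, -18, 5, -10, 3] -> [39, 18, -5, 10, -3] -> [37, 16, -7, 8, -5] -> [37, 16, 8, -5, -7] -> [37, 16, 8, -5] -> [-37, -16, -8, 5] -> 2
  [43, -24, -8, 20, 19, -3, -31, -29] -> [-43, 24, 8, -20, -19, 3, 31, 29] -> [-45, 22, 6, -22, -21, 1, 29, 27] -> [29, 27, 22, 6, 1, -21, -22, -45] -> [29, 27, 22, 6] -> [-29, -27, -22, -6] -> 2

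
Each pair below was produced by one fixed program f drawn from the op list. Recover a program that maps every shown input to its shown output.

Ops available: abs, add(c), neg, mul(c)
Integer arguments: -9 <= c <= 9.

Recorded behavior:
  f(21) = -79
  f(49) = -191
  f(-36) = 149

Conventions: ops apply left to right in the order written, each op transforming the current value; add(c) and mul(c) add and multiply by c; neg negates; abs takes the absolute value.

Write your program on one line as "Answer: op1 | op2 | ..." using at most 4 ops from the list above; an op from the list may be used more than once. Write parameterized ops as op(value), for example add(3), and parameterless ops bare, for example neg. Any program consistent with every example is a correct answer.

mul(-4) | add(3) | add(2)

Check, running the answer program on each example:
  21 -> -84 -> -81 -> -79
  49 -> -196 -> -193 -> -191
  -36 -> 144 -> 147 -> 149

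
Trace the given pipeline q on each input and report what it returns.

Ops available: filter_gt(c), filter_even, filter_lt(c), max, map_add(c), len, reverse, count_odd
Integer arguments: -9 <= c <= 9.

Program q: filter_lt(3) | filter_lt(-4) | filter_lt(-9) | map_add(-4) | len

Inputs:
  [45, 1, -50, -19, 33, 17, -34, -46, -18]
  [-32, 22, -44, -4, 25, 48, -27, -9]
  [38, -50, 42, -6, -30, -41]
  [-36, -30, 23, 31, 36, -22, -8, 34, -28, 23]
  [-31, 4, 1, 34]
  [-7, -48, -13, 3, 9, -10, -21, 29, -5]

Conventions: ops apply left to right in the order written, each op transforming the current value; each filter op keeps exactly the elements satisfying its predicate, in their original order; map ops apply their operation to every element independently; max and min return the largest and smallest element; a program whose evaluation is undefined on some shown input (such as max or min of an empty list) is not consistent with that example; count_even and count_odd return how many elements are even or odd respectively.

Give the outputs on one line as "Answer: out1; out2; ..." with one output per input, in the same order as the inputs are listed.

Execution, op by op:
  [45, 1, -50, -19, 33, 17, -34, -46, -18] -> [1, -50, -19, -34, -46, -18] -> [-50, -19, -34, -46, -18] -> [-50, -19, -34, -46, -18] -> [-54, -23, -38, -50, -22] -> 5
  [-32, 22, -44, -4, 25, 48, -27, -9] -> [-32, -44, -4, -27, -9] -> [-32, -44, -27, -9] -> [-32, -44, -27] -> [-36, -48, -31] -> 3
  [38, -50, 42, -6, -30, -41] -> [-50, -6, -30, -41] -> [-50, -6, -30, -41] -> [-50, -30, -41] -> [-54, -34, -45] -> 3
  [-36, -30, 23, 31, 36, -22, -8, 34, -28, 23] -> [-36, -30, -22, -8, -28] -> [-36, -30, -22, -8, -28] -> [-36, -30, -22, -28] -> [-40, -34, -26, -32] -> 4
  [-31, 4, 1, 34] -> [-31, 1] -> [-31] -> [-31] -> [-35] -> 1
  [-7, -48, -13, 3, 9, -10, -21, 29, -5] -> [-7, -48, -13, -10, -21, -5] -> [-7, -48, -13, -10, -21, -5] -> [-48, -13, -10, -21] -> [-52, -17, -14, -25] -> 4

5; 3; 3; 4; 1; 4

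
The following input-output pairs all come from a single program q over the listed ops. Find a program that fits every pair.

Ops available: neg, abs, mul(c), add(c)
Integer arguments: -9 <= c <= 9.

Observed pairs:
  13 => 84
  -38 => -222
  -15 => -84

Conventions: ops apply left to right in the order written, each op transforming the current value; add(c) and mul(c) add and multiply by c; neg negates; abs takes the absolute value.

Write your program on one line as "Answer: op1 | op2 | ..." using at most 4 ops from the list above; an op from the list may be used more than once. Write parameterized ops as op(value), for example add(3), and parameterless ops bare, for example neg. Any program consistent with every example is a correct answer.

add(5) | add(-4) | mul(-6) | neg

Check, running the answer program on each example:
  13 -> 18 -> 14 -> -84 -> 84
  -38 -> -33 -> -37 -> 222 -> -222
  -15 -> -10 -> -14 -> 84 -> -84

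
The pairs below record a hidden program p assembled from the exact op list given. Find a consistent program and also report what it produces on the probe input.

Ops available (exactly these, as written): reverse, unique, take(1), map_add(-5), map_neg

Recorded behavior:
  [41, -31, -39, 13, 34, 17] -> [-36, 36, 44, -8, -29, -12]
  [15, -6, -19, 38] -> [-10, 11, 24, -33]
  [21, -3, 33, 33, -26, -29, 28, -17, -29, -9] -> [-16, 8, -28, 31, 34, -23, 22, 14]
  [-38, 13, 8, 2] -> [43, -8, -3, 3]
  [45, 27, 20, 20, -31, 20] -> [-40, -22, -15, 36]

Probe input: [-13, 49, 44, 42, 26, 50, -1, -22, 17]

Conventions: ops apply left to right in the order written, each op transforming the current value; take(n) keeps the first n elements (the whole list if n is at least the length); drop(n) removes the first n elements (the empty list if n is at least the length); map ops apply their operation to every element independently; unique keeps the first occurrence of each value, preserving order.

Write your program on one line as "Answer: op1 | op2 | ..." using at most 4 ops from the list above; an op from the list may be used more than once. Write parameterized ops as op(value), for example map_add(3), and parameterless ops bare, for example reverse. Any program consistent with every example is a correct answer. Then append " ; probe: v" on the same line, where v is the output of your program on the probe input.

map_add(-5) | unique | map_neg ; probe: [18, -44, -39, -37, -21, -45, 6, 27, -12]

Check, running the answer program on each example:
  [41, -31, -39, 13, 34, 17] -> [36, -36, -44, 8, 29, 12] -> [36, -36, -44, 8, 29, 12] -> [-36, 36, 44, -8, -29, -12]
  [15, -6, -19, 38] -> [10, -11, -24, 33] -> [10, -11, -24, 33] -> [-10, 11, 24, -33]
  [21, -3, 33, 33, -26, -29, 28, -17, -29, -9] -> [16, -8, 28, 28, -31, -34, 23, -22, -34, -14] -> [16, -8, 28, -31, -34, 23, -22, -14] -> [-16, 8, -28, 31, 34, -23, 22, 14]
  [-38, 13, 8, 2] -> [-43, 8, 3, -3] -> [-43, 8, 3, -3] -> [43, -8, -3, 3]
  [45, 27, 20, 20, -31, 20] -> [40, 22, 15, 15, -36, 15] -> [40, 22, 15, -36] -> [-40, -22, -15, 36]
  probe: [-13, 49, 44, 42, 26, 50, -1, -22, 17] -> [-18, 44, 39, 37, 21, 45, -6, -27, 12] -> [-18, 44, 39, 37, 21, 45, -6, -27, 12] -> [18, -44, -39, -37, -21, -45, 6, 27, -12]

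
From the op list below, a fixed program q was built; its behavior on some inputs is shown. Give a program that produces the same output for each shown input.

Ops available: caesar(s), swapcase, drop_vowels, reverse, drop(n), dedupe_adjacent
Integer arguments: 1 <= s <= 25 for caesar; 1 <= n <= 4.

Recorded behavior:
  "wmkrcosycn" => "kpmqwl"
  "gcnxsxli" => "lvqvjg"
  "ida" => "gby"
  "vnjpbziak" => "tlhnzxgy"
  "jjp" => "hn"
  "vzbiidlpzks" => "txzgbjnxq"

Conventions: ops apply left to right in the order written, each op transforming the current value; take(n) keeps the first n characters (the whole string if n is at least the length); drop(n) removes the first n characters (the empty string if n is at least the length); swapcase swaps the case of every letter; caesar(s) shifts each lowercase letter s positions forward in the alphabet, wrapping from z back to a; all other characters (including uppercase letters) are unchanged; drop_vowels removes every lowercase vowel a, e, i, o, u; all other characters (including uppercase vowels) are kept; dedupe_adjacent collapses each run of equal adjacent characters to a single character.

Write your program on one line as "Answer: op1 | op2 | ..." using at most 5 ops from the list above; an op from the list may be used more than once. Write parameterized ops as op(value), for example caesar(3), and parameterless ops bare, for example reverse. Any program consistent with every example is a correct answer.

caesar(22) | caesar(2) | drop_vowels | dedupe_adjacent

Check, running the answer program on each example:
  "wmkrcosycn" -> "signykouyj" -> "ukipamqwal" -> "kpmqwl" -> "kpmqwl"
  "gcnxsxli" -> "cyjtothe" -> "ealvqvjg" -> "lvqvjg" -> "lvqvjg"
  "ida" -> "ezw" -> "gby" -> "gby" -> "gby"
  "vnjpbziak" -> "rjflxvewg" -> "tlhnzxgyi" -> "tlhnzxgy" -> "tlhnzxgy"
  "jjp" -> "ffl" -> "hhn" -> "hhn" -> "hn"
  "vzbiidlpzks" -> "rvxeezhlvgo" -> "txzggbjnxiq" -> "txzggbjnxq" -> "txzgbjnxq"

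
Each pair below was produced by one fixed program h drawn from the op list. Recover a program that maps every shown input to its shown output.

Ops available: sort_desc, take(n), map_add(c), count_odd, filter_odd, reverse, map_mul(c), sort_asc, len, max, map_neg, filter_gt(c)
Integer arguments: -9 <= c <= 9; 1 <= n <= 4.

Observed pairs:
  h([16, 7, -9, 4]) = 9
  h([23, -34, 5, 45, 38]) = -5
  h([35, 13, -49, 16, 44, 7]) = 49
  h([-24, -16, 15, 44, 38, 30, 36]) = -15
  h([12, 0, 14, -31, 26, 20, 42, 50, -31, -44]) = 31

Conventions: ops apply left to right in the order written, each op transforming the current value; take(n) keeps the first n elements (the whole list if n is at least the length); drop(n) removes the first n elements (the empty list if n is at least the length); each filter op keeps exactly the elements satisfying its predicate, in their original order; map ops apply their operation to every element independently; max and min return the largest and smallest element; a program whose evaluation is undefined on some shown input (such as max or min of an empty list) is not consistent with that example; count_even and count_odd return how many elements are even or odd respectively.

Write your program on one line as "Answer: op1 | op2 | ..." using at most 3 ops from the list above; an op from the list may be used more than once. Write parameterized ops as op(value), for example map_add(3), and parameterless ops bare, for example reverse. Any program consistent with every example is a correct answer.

filter_odd | map_neg | max

Check, running the answer program on each example:
  [16, 7, -9, 4] -> [7, -9] -> [-7, 9] -> 9
  [23, -34, 5, 45, 38] -> [23, 5, 45] -> [-23, -5, -45] -> -5
  [35, 13, -49, 16, 44, 7] -> [35, 13, -49, 7] -> [-35, -13, 49, -7] -> 49
  [-24, -16, 15, 44, 38, 30, 36] -> [15] -> [-15] -> -15
  [12, 0, 14, -31, 26, 20, 42, 50, -31, -44] -> [-31, -31] -> [31, 31] -> 31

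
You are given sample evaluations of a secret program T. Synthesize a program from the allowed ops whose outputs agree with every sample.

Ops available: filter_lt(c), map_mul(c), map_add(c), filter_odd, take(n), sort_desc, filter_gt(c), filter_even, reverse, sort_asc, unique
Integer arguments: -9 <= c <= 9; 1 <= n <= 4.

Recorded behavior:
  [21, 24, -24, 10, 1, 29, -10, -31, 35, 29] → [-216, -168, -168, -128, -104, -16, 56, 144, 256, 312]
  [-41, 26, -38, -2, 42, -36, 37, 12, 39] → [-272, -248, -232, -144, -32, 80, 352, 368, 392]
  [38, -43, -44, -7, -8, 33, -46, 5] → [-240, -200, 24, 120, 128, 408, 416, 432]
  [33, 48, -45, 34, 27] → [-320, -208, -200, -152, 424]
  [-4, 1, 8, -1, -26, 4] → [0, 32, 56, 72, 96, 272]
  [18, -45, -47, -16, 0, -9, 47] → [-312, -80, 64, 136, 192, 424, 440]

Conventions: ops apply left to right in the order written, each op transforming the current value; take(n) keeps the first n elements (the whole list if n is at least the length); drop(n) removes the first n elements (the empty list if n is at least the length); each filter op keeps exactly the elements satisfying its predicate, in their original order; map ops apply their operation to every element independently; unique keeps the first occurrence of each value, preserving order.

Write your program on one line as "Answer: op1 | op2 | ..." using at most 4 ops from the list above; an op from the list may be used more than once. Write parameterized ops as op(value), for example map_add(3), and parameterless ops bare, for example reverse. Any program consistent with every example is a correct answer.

sort_asc | map_add(-8) | sort_desc | map_mul(-8)

Check, running the answer program on each example:
  [21, 24, -24, 10, 1, 29, -10, -31, 35, 29] -> [-31, -24, -10, 1, 10, 21, 24, 29, 29, 35] -> [-39, -32, -18, -7, 2, 13, 16, 21, 21, 27] -> [27, 21, 21, 16, 13, 2, -7, -18, -32, -39] -> [-216, -168, -168, -128, -104, -16, 56, 144, 256, 312]
  [-41, 26, -38, -2, 42, -36, 37, 12, 39] -> [-41, -38, -36, -2, 12, 26, 37, 39, 42] -> [-49, -46, -44, -10, 4, 18, 29, 31, 34] -> [34, 31, 29, 18, 4, -10, -44, -46, -49] -> [-272, -248, -232, -144, -32, 80, 352, 368, 392]
  [38, -43, -44, -7, -8, 33, -46, 5] -> [-46, -44, -43, -8, -7, 5, 33, 38] -> [-54, -52, -51, -16, -15, -3, 25, 30] -> [30, 25, -3, -15, -16, -51, -52, -54] -> [-240, -200, 24, 120, 128, 408, 416, 432]
  [33, 48, -45, 34, 27] -> [-45, 27, 33, 34, 48] -> [-53, 19, 25, 26, 40] -> [40, 26, 25, 19, -53] -> [-320, -208, -200, -152, 424]
  [-4, 1, 8, -1, -26, 4] -> [-26, -4, -1, 1, 4, 8] -> [-34, -12, -9, -7, -4, 0] -> [0, -4, -7, -9, -12, -34] -> [0, 32, 56, 72, 96, 272]
  [18, -45, -47, -16, 0, -9, 47] -> [-47, -45, -16, -9, 0, 18, 47] -> [-55, -53, -24, -17, -8, 10, 39] -> [39, 10, -8, -17, -24, -53, -55] -> [-312, -80, 64, 136, 192, 424, 440]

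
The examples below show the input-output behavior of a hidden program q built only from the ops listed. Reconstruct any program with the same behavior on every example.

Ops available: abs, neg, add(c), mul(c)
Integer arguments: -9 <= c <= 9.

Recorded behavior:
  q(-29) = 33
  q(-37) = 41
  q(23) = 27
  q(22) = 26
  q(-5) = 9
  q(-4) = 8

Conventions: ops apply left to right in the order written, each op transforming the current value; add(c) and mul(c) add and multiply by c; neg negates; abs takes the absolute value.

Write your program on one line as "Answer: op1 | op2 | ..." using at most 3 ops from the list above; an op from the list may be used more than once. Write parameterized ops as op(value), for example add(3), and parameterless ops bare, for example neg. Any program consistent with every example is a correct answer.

neg | abs | add(4)

Check, running the answer program on each example:
  -29 -> 29 -> 29 -> 33
  -37 -> 37 -> 37 -> 41
  23 -> -23 -> 23 -> 27
  22 -> -22 -> 22 -> 26
  -5 -> 5 -> 5 -> 9
  -4 -> 4 -> 4 -> 8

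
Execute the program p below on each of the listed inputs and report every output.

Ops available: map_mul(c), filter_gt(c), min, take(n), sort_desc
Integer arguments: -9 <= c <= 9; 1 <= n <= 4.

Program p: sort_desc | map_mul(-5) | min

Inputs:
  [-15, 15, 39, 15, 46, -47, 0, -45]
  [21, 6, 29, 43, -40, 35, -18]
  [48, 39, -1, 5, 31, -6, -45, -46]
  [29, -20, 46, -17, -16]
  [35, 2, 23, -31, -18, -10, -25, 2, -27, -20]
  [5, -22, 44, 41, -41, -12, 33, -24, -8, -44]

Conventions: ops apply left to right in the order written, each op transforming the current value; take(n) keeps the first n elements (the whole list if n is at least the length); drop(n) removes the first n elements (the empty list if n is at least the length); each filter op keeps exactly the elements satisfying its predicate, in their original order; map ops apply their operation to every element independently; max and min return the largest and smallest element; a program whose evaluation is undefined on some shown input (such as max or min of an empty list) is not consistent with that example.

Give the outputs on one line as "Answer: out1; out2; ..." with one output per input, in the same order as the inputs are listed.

Execution, op by op:
  [-15, 15, 39, 15, 46, -47, 0, -45] -> [46, 39, 15, 15, 0, -15, -45, -47] -> [-230, -195, -75, -75, 0, 75, 225, 235] -> -230
  [21, 6, 29, 43, -40, 35, -18] -> [43, 35, 29, 21, 6, -18, -40] -> [-215, -175, -145, -105, -30, 90, 200] -> -215
  [48, 39, -1, 5, 31, -6, -45, -46] -> [48, 39, 31, 5, -1, -6, -45, -46] -> [-240, -195, -155, -25, 5, 30, 225, 230] -> -240
  [29, -20, 46, -17, -16] -> [46, 29, -16, -17, -20] -> [-230, -145, 80, 85, 100] -> -230
  [35, 2, 23, -31, -18, -10, -25, 2, -27, -20] -> [35, 23, 2, 2, -10, -18, -20, -25, -27, -31] -> [-175, -115, -10, -10, 50, 90, 100, 125, 135, 155] -> -175
  [5, -22, 44, 41, -41, -12, 33, -24, -8, -44] -> [44, 41, 33, 5, -8, -12, -22, -24, -41, -44] -> [-220, -205, -165, -25, 40, 60, 110, 120, 205, 220] -> -220

-230; -215; -240; -230; -175; -220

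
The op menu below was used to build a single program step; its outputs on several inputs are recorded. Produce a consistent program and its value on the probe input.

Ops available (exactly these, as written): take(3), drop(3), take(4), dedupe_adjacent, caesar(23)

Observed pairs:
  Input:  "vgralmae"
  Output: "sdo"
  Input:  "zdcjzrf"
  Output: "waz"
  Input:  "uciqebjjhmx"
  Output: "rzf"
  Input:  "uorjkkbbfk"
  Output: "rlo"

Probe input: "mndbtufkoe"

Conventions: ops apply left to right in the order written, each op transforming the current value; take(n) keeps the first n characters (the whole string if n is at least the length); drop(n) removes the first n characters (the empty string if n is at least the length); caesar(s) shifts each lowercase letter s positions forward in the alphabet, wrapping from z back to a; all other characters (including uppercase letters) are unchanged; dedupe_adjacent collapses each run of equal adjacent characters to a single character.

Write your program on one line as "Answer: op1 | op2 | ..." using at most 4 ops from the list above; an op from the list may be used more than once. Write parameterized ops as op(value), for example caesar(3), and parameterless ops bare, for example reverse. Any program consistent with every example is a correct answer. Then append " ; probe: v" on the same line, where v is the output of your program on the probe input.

caesar(23) | dedupe_adjacent | take(3) ; probe: "jka"

Check, running the answer program on each example:
  "vgralmae" -> "sdoxijxb" -> "sdoxijxb" -> "sdo"
  "zdcjzrf" -> "wazgwoc" -> "wazgwoc" -> "waz"
  "uciqebjjhmx" -> "rzfnbyggeju" -> "rzfnbygeju" -> "rzf"
  "uorjkkbbfk" -> "rloghhyych" -> "rloghych" -> "rlo"
  probe: "mndbtufkoe" -> "jkayqrchlb" -> "jkayqrchlb" -> "jka"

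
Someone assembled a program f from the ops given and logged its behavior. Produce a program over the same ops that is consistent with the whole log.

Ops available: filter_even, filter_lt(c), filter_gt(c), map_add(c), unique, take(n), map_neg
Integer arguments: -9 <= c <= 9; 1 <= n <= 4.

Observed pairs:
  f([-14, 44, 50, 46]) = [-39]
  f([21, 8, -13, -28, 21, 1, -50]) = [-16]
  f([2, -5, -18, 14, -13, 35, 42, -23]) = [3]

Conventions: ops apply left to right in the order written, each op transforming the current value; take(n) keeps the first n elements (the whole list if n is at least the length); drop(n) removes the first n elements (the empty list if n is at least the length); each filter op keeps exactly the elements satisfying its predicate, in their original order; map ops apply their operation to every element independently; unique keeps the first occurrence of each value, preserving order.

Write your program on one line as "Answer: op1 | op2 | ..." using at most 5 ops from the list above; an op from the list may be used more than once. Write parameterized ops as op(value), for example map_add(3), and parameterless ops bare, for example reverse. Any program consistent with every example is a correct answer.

map_add(-5) | take(4) | filter_gt(-5) | map_neg | take(1)

Check, running the answer program on each example:
  [-14, 44, 50, 46] -> [-19, 39, 45, 41] -> [-19, 39, 45, 41] -> [39, 45, 41] -> [-39, -45, -41] -> [-39]
  [21, 8, -13, -28, 21, 1, -50] -> [16, 3, -18, -33, 16, -4, -55] -> [16, 3, -18, -33] -> [16, 3] -> [-16, -3] -> [-16]
  [2, -5, -18, 14, -13, 35, 42, -23] -> [-3, -10, -23, 9, -18, 30, 37, -28] -> [-3, -10, -23, 9] -> [-3, 9] -> [3, -9] -> [3]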